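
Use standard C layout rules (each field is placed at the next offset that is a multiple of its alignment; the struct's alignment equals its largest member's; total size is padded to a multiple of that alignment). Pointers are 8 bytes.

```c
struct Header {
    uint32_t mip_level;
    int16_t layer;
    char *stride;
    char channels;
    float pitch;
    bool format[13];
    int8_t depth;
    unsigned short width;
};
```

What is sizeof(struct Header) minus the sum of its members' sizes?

5

0..4  mip_level  (4B, 4-aligned)
4..6  layer  (2B, 2-aligned)
6..8  -- padding (2B)
8..16  stride  (8B, 8-aligned)
16..17  channels  (1B, 1-aligned)
17..20  -- padding (3B)
20..24  pitch  (4B, 4-aligned)
24..37  format  (13B, 1-aligned)
37..38  depth  (1B, 1-aligned)
38..40  width  (2B, 2-aligned)
sizeof = 40, alignof = 8
data bytes 35, size 40 → padding 5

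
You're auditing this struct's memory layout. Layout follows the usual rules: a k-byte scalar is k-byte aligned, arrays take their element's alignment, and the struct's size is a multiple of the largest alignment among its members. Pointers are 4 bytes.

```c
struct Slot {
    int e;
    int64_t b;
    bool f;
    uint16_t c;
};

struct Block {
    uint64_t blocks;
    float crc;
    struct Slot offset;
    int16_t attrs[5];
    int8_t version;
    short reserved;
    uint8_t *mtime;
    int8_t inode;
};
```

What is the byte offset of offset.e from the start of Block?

Slot: e at 0 (size 4, align 4) → ends 4; pad 4 to align 8 for b; b at 8 (size 8, align 8) → ends 16; f at 16 (size 1, align 1) → ends 17; pad 1 to align 2 for c; c at 18 (size 2, align 2) → ends 20; tail pad 4 to reach multiple of 8; total 24 bytes, alignment 8
blocks at 0 (size 8, align 8) → ends 8
crc at 8 (size 4, align 4) → ends 12
pad 4 to align 8 for offset
offset at 16 (size 24, align 8) → ends 40
within Slot: e at 0
16 + 0 = 16

16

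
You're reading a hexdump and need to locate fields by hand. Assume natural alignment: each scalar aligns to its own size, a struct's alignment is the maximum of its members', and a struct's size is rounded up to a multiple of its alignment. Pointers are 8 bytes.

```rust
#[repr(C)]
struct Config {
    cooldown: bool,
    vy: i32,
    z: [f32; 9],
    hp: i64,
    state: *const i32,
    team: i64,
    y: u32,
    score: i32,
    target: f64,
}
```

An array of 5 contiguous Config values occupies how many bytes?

0..1  cooldown  (1B, 1-aligned)
1..4  -- padding (3B)
4..8  vy  (4B, 4-aligned)
8..44  z  (36B, 4-aligned)
44..48  -- padding (4B)
48..56  hp  (8B, 8-aligned)
56..64  state  (8B, 8-aligned)
64..72  team  (8B, 8-aligned)
72..76  y  (4B, 4-aligned)
76..80  score  (4B, 4-aligned)
80..88  target  (8B, 8-aligned)
sizeof = 88, alignof = 8
array of 5: 5 × 88 = 440

440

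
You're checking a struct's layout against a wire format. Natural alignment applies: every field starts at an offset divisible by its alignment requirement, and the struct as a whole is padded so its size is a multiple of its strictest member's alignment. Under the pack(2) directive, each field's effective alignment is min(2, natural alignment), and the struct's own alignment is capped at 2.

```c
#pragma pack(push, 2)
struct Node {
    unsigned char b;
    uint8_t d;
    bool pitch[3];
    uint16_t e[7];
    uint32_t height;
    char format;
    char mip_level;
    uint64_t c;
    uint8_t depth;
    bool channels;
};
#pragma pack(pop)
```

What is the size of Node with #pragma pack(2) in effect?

36

0..1  b  (1B, 1-aligned)
1..2  d  (1B, 1-aligned)
2..5  pitch  (3B, 1-aligned)
5..6  -- padding (1B)
6..20  e  (14B, 2-aligned)
20..24  height  (4B, 2-aligned)
24..25  format  (1B, 1-aligned)
25..26  mip_level  (1B, 1-aligned)
26..34  c  (8B, 2-aligned)
34..35  depth  (1B, 1-aligned)
35..36  channels  (1B, 1-aligned)
sizeof = 36, alignof = 2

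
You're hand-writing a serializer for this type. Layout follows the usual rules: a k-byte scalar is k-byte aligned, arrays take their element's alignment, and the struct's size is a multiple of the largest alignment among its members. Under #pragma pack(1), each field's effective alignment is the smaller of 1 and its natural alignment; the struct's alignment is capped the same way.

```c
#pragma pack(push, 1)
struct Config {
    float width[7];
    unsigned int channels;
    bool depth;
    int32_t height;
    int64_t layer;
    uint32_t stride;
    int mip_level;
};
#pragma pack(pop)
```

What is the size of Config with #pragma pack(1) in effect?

53

width at 0 (size 28, align 1) → ends 28
channels at 28 (size 4, align 1) → ends 32
depth at 32 (size 1, align 1) → ends 33
height at 33 (size 4, align 1) → ends 37
layer at 37 (size 8, align 1) → ends 45
stride at 45 (size 4, align 1) → ends 49
mip_level at 49 (size 4, align 1) → ends 53
total 53 bytes, alignment 1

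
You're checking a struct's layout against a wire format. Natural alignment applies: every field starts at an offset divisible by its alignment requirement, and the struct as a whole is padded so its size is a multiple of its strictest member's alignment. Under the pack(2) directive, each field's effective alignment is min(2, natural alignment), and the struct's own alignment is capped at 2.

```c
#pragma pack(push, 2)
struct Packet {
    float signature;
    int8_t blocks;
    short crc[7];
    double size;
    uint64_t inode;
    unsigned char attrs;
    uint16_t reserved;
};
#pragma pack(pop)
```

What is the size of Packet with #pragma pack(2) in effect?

signature at 0 (size 4, align 2) → ends 4
blocks at 4 (size 1, align 1) → ends 5
pad 1 to align 2 for crc
crc at 6 (size 14, align 2) → ends 20
size at 20 (size 8, align 2) → ends 28
inode at 28 (size 8, align 2) → ends 36
attrs at 36 (size 1, align 1) → ends 37
pad 1 to align 2 for reserved
reserved at 38 (size 2, align 2) → ends 40
total 40 bytes, alignment 2

40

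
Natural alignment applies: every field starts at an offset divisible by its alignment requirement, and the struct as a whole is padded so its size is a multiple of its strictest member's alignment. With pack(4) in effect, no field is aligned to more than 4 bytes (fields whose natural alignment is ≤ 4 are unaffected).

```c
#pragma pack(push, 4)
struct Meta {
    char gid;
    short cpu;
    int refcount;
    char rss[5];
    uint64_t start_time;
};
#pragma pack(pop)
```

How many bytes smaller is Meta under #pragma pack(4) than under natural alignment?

natural layout:
  0..1  gid  (1B, 1-aligned)
  1..2  -- padding (1B)
  2..4  cpu  (2B, 2-aligned)
  4..8  refcount  (4B, 4-aligned)
  8..13  rss  (5B, 1-aligned)
  13..16  -- padding (3B)
  16..24  start_time  (8B, 8-aligned)
  sizeof = 24, alignof = 8
packed(4) layout:
  0..1  gid  (1B, 1-aligned)
  1..2  -- padding (1B)
  2..4  cpu  (2B, 2-aligned)
  4..8  refcount  (4B, 4-aligned)
  8..13  rss  (5B, 1-aligned)
  13..16  -- padding (3B)
  16..24  start_time  (8B, 4-aligned)
  sizeof = 24, alignof = 4
24 − 24 = 0

0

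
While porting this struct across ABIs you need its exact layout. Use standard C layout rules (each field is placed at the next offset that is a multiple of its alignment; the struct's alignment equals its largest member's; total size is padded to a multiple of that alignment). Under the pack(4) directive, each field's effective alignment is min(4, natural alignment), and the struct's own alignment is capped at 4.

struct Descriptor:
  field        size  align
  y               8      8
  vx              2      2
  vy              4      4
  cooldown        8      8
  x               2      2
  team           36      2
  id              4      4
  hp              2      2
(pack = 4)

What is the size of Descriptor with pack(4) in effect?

0..8  y  (8B, 4-aligned)
8..10  vx  (2B, 2-aligned)
10..12  -- padding (2B)
12..16  vy  (4B, 4-aligned)
16..24  cooldown  (8B, 4-aligned)
24..26  x  (2B, 2-aligned)
26..62  team  (36B, 2-aligned)
62..64  -- padding (2B)
64..68  id  (4B, 4-aligned)
68..70  hp  (2B, 2-aligned)
70..72  -- tail padding (2B)
sizeof = 72, alignof = 4

72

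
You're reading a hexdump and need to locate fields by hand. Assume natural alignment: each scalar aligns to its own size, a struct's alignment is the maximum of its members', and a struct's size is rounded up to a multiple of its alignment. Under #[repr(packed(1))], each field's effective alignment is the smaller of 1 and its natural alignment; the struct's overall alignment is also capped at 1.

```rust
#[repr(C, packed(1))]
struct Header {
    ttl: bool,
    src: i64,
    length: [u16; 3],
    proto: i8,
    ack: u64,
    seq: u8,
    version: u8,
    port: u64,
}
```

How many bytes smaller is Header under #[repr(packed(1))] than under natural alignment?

14

natural layout:
  0..1  ttl  (1B, 1-aligned)
  1..8  -- padding (7B)
  8..16  src  (8B, 8-aligned)
  16..22  length  (6B, 2-aligned)
  22..23  proto  (1B, 1-aligned)
  23..24  -- padding (1B)
  24..32  ack  (8B, 8-aligned)
  32..33  seq  (1B, 1-aligned)
  33..34  version  (1B, 1-aligned)
  34..40  -- padding (6B)
  40..48  port  (8B, 8-aligned)
  sizeof = 48, alignof = 8
packed(1) layout:
  0..1  ttl  (1B, 1-aligned)
  1..9  src  (8B, 1-aligned)
  9..15  length  (6B, 1-aligned)
  15..16  proto  (1B, 1-aligned)
  16..24  ack  (8B, 1-aligned)
  24..25  seq  (1B, 1-aligned)
  25..26  version  (1B, 1-aligned)
  26..34  port  (8B, 1-aligned)
  sizeof = 34, alignof = 1
48 − 34 = 14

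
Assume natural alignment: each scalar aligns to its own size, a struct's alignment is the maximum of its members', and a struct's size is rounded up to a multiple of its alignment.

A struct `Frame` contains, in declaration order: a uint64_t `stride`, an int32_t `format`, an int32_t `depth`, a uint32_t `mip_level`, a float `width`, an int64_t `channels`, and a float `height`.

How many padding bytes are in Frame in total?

0..8  stride  (8B, 8-aligned)
8..12  format  (4B, 4-aligned)
12..16  depth  (4B, 4-aligned)
16..20  mip_level  (4B, 4-aligned)
20..24  width  (4B, 4-aligned)
24..32  channels  (8B, 8-aligned)
32..36  height  (4B, 4-aligned)
36..40  -- tail padding (4B)
sizeof = 40, alignof = 8
data bytes 36, size 40 → padding 4

4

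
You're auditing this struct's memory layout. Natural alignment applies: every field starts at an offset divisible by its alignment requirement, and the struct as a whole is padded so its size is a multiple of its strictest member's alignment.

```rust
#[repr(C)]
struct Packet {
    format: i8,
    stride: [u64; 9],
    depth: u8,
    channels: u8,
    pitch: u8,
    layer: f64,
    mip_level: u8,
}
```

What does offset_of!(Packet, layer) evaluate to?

format at 0 (size 1, align 1) → ends 1
pad 7 to align 8 for stride
stride at 8 (size 72, align 8) → ends 80
depth at 80 (size 1, align 1) → ends 81
channels at 81 (size 1, align 1) → ends 82
pitch at 82 (size 1, align 1) → ends 83
pad 5 to align 8 for layer
layer at 88 (size 8, align 8) → ends 96

88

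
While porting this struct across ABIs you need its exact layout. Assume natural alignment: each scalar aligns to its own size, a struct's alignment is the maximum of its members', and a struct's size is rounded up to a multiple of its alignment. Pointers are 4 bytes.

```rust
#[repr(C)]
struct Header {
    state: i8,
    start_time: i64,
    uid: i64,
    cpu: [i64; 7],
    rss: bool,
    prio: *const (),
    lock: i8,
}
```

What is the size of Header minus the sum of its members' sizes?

state at 0 (size 1, align 1) → ends 1
pad 7 to align 8 for start_time
start_time at 8 (size 8, align 8) → ends 16
uid at 16 (size 8, align 8) → ends 24
cpu at 24 (size 56, align 8) → ends 80
rss at 80 (size 1, align 1) → ends 81
pad 3 to align 4 for prio
prio at 84 (size 4, align 4) → ends 88
lock at 88 (size 1, align 1) → ends 89
tail pad 7 to reach multiple of 8
total 96 bytes, alignment 8
data bytes 79, size 96 → padding 17

17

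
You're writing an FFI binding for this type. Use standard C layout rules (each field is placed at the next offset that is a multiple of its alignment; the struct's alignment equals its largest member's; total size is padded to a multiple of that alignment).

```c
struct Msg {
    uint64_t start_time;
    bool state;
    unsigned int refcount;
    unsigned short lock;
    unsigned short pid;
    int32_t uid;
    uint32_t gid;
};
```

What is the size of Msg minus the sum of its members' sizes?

@0: start_time [8B, align 8] → 8
@8: state [1B, align 1] → 9
+3 pad (align 4)
@12: refcount [4B, align 4] → 16
@16: lock [2B, align 2] → 18
@18: pid [2B, align 2] → 20
@20: uid [4B, align 4] → 24
@24: gid [4B, align 4] → 28
+4 tail pad (align 8)
size 32, align 8
data bytes 25, size 32 → padding 7

7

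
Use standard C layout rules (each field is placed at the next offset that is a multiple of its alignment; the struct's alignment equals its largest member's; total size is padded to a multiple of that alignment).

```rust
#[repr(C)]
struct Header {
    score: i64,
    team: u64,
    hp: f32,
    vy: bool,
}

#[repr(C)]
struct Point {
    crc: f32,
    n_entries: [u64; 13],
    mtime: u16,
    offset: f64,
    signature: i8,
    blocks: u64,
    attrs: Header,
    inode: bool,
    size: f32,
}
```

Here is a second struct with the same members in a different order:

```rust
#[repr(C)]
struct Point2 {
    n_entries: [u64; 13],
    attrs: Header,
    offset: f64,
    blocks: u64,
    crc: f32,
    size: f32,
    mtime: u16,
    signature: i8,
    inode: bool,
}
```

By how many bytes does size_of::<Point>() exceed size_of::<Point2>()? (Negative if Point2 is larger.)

Header: score at 0 (size 8, align 8) → ends 8; team at 8 (size 8, align 8) → ends 16; hp at 16 (size 4, align 4) → ends 20; vy at 20 (size 1, align 1) → ends 21; tail pad 3 to reach multiple of 8; total 24 bytes, alignment 8
crc at 0 (size 4, align 4) → ends 4
pad 4 to align 8 for n_entries
n_entries at 8 (size 104, align 8) → ends 112
mtime at 112 (size 2, align 2) → ends 114
pad 6 to align 8 for offset
offset at 120 (size 8, align 8) → ends 128
signature at 128 (size 1, align 1) → ends 129
pad 7 to align 8 for blocks
blocks at 136 (size 8, align 8) → ends 144
attrs at 144 (size 24, align 8) → ends 168
inode at 168 (size 1, align 1) → ends 169
pad 3 to align 4 for size
size at 172 (size 4, align 4) → ends 176
total 176 bytes, alignment 8
— Point2 —
n_entries at 0 (size 104, align 8) → ends 104
attrs at 104 (size 24, align 8) → ends 128
offset at 128 (size 8, align 8) → ends 136
blocks at 136 (size 8, align 8) → ends 144
crc at 144 (size 4, align 4) → ends 148
size at 148 (size 4, align 4) → ends 152
mtime at 152 (size 2, align 2) → ends 154
signature at 154 (size 1, align 1) → ends 155
inode at 155 (size 1, align 1) → ends 156
tail pad 4 to reach multiple of 8
total 160 bytes, alignment 8
176 − 160 = 16

16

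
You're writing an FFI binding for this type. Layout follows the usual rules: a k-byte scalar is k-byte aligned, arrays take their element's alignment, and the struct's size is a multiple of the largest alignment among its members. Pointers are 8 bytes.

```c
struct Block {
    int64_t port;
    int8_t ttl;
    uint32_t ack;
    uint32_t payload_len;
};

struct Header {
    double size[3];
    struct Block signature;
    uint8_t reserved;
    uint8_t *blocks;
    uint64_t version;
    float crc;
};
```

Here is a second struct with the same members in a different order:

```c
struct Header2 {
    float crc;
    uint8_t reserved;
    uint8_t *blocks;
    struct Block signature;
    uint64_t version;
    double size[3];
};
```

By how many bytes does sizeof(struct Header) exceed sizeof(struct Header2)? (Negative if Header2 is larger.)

Block: port at 0 (size 8, align 8) → ends 8; ttl at 8 (size 1, align 1) → ends 9; pad 3 to align 4 for ack; ack at 12 (size 4, align 4) → ends 16; payload_len at 16 (size 4, align 4) → ends 20; tail pad 4 to reach multiple of 8; total 24 bytes, alignment 8
size at 0 (size 24, align 8) → ends 24
signature at 24 (size 24, align 8) → ends 48
reserved at 48 (size 1, align 1) → ends 49
pad 7 to align 8 for blocks
blocks at 56 (size 8, align 8) → ends 64
version at 64 (size 8, align 8) → ends 72
crc at 72 (size 4, align 4) → ends 76
tail pad 4 to reach multiple of 8
total 80 bytes, alignment 8
— Header2 —
crc at 0 (size 4, align 4) → ends 4
reserved at 4 (size 1, align 1) → ends 5
pad 3 to align 8 for blocks
blocks at 8 (size 8, align 8) → ends 16
signature at 16 (size 24, align 8) → ends 40
version at 40 (size 8, align 8) → ends 48
size at 48 (size 24, align 8) → ends 72
total 72 bytes, alignment 8
80 − 72 = 8

8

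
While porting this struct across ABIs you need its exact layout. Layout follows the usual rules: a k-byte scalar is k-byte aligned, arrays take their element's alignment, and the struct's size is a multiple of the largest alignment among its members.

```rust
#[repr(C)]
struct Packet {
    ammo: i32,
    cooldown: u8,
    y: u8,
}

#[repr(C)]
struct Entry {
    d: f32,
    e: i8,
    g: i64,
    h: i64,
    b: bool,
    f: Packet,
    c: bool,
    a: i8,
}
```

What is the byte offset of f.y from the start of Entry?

33

Packet: ammo at 0 (size 4, align 4) → ends 4; cooldown at 4 (size 1, align 1) → ends 5; y at 5 (size 1, align 1) → ends 6; tail pad 2 to reach multiple of 4; total 8 bytes, alignment 4
d at 0 (size 4, align 4) → ends 4
e at 4 (size 1, align 1) → ends 5
pad 3 to align 8 for g
g at 8 (size 8, align 8) → ends 16
h at 16 (size 8, align 8) → ends 24
b at 24 (size 1, align 1) → ends 25
pad 3 to align 4 for f
f at 28 (size 8, align 4) → ends 36
within Packet: y at 5
28 + 5 = 33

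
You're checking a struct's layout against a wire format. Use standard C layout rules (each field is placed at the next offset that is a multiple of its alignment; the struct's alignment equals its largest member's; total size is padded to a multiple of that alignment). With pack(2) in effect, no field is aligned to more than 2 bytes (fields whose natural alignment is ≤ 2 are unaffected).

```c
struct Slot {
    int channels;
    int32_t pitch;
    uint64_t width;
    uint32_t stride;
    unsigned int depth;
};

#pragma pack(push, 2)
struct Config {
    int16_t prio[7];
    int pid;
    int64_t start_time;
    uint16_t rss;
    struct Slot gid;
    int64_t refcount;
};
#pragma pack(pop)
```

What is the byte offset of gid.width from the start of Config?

Slot: @0: channels [4B, align 4] → 4; @4: pitch [4B, align 4] → 8; @8: width [8B, align 8] → 16; @16: stride [4B, align 4] → 20; @20: depth [4B, align 4] → 24; size 24, align 8
@0: prio [14B, align 2] → 14
@14: pid [4B, align 2] → 18
@18: start_time [8B, align 2] → 26
@26: rss [2B, align 2] → 28
@28: gid [24B, align 2] → 52
within Slot: width at 8
28 + 8 = 36

36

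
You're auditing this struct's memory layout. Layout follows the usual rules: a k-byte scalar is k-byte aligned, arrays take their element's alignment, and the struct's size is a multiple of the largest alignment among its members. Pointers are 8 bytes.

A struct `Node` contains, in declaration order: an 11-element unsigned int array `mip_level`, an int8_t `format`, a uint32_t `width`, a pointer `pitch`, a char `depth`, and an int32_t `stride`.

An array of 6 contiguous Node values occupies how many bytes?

0..44  mip_level  (44B, 4-aligned)
44..45  format  (1B, 1-aligned)
45..48  -- padding (3B)
48..52  width  (4B, 4-aligned)
52..56  -- padding (4B)
56..64  pitch  (8B, 8-aligned)
64..65  depth  (1B, 1-aligned)
65..68  -- padding (3B)
68..72  stride  (4B, 4-aligned)
sizeof = 72, alignof = 8
array of 6: 6 × 72 = 432

432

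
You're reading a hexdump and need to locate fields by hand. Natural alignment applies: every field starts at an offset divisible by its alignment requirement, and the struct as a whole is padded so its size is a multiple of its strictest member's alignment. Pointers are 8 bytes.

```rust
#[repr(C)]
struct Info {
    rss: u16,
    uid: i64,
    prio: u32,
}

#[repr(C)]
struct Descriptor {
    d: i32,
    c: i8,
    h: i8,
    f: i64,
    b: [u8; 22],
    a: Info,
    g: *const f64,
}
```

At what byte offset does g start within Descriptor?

64

Info: rss at 0 (size 2, align 2) → ends 2; pad 6 to align 8 for uid; uid at 8 (size 8, align 8) → ends 16; prio at 16 (size 4, align 4) → ends 20; tail pad 4 to reach multiple of 8; total 24 bytes, alignment 8
d at 0 (size 4, align 4) → ends 4
c at 4 (size 1, align 1) → ends 5
h at 5 (size 1, align 1) → ends 6
pad 2 to align 8 for f
f at 8 (size 8, align 8) → ends 16
b at 16 (size 22, align 1) → ends 38
pad 2 to align 8 for a
a at 40 (size 24, align 8) → ends 64
g at 64 (size 8, align 8) → ends 72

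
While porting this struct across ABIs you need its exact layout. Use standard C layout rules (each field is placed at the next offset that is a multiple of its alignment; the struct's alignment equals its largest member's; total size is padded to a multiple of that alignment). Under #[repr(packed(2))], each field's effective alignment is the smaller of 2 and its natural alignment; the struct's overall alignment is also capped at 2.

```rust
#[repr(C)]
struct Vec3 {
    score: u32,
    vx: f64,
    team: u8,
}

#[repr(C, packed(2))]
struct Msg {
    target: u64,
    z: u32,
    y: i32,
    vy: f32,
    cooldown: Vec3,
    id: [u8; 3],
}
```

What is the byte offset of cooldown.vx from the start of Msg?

Vec3: score at 0 (size 4, align 4) → ends 4; pad 4 to align 8 for vx; vx at 8 (size 8, align 8) → ends 16; team at 16 (size 1, align 1) → ends 17; tail pad 7 to reach multiple of 8; total 24 bytes, alignment 8
target at 0 (size 8, align 2) → ends 8
z at 8 (size 4, align 2) → ends 12
y at 12 (size 4, align 2) → ends 16
vy at 16 (size 4, align 2) → ends 20
cooldown at 20 (size 24, align 2) → ends 44
within Vec3: vx at 8
20 + 8 = 28

28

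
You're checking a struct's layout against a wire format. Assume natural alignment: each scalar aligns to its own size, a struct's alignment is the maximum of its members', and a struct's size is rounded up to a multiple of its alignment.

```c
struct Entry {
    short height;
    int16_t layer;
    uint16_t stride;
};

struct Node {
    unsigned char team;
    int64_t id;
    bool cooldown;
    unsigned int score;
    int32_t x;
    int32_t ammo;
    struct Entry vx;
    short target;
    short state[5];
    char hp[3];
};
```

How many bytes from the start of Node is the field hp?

50

Entry: 0..2  height  (2B, 2-aligned); 2..4  layer  (2B, 2-aligned); 4..6  stride  (2B, 2-aligned); sizeof = 6, alignof = 2
0..1  team  (1B, 1-aligned)
1..8  -- padding (7B)
8..16  id  (8B, 8-aligned)
16..17  cooldown  (1B, 1-aligned)
17..20  -- padding (3B)
20..24  score  (4B, 4-aligned)
24..28  x  (4B, 4-aligned)
28..32  ammo  (4B, 4-aligned)
32..38  vx  (6B, 2-aligned)
38..40  target  (2B, 2-aligned)
40..50  state  (10B, 2-aligned)
50..53  hp  (3B, 1-aligned)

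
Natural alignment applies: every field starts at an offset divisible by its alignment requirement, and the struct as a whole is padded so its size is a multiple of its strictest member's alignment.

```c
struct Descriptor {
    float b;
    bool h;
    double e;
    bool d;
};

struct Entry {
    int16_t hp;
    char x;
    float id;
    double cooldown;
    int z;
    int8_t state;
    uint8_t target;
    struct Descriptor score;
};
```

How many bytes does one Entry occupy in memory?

48

Descriptor: 0..4  b  (4B, 4-aligned); 4..5  h  (1B, 1-aligned); 5..8  -- padding (3B); 8..16  e  (8B, 8-aligned); 16..17  d  (1B, 1-aligned); 17..24  -- tail padding (7B); sizeof = 24, alignof = 8
0..2  hp  (2B, 2-aligned)
2..3  x  (1B, 1-aligned)
3..4  -- padding (1B)
4..8  id  (4B, 4-aligned)
8..16  cooldown  (8B, 8-aligned)
16..20  z  (4B, 4-aligned)
20..21  state  (1B, 1-aligned)
21..22  target  (1B, 1-aligned)
22..24  -- padding (2B)
24..48  score  (24B, 8-aligned)
sizeof = 48, alignof = 8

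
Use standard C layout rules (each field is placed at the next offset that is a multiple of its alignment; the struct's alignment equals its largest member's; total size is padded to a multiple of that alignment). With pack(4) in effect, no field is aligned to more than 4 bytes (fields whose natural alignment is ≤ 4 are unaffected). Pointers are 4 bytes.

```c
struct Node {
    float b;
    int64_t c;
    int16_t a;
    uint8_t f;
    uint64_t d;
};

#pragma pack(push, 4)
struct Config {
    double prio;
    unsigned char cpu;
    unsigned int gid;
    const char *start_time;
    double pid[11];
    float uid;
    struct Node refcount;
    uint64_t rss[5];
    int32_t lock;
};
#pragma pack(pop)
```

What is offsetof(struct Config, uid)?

108

Node: 0..4  b  (4B, 4-aligned); 4..8  -- padding (4B); 8..16  c  (8B, 8-aligned); 16..18  a  (2B, 2-aligned); 18..19  f  (1B, 1-aligned); 19..24  -- padding (5B); 24..32  d  (8B, 8-aligned); sizeof = 32, alignof = 8
0..8  prio  (8B, 4-aligned)
8..9  cpu  (1B, 1-aligned)
9..12  -- padding (3B)
12..16  gid  (4B, 4-aligned)
16..20  start_time  (4B, 4-aligned)
20..108  pid  (88B, 4-aligned)
108..112  uid  (4B, 4-aligned)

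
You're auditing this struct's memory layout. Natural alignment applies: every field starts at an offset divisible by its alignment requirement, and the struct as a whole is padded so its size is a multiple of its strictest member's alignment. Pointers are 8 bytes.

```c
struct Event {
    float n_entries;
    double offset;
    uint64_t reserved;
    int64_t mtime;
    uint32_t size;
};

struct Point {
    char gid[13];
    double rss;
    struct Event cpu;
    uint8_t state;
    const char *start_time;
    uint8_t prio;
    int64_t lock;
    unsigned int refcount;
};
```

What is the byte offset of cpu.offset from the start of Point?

Event: 0..4  n_entries  (4B, 4-aligned); 4..8  -- padding (4B); 8..16  offset  (8B, 8-aligned); 16..24  reserved  (8B, 8-aligned); 24..32  mtime  (8B, 8-aligned); 32..36  size  (4B, 4-aligned); 36..40  -- tail padding (4B); sizeof = 40, alignof = 8
0..13  gid  (13B, 1-aligned)
13..16  -- padding (3B)
16..24  rss  (8B, 8-aligned)
24..64  cpu  (40B, 8-aligned)
within Event: offset at 8
24 + 8 = 32

32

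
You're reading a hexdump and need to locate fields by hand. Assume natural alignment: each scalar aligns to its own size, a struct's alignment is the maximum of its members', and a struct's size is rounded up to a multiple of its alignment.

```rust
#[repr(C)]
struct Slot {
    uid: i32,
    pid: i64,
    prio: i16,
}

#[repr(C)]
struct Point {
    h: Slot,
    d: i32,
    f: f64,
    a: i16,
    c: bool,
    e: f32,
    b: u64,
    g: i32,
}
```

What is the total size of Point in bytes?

Slot: @0: uid [4B, align 4] → 4; +4 pad (align 8); @8: pid [8B, align 8] → 16; @16: prio [2B, align 2] → 18; +6 tail pad (align 8); size 24, align 8
@0: h [24B, align 8] → 24
@24: d [4B, align 4] → 28
+4 pad (align 8)
@32: f [8B, align 8] → 40
@40: a [2B, align 2] → 42
@42: c [1B, align 1] → 43
+1 pad (align 4)
@44: e [4B, align 4] → 48
@48: b [8B, align 8] → 56
@56: g [4B, align 4] → 60
+4 tail pad (align 8)
size 64, align 8

64 bytes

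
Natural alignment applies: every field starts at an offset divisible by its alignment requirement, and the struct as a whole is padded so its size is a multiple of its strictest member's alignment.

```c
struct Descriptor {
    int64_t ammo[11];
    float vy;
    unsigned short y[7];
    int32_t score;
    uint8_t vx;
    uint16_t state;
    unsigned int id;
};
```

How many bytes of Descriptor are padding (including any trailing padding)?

@0: ammo [88B, align 8] → 88
@88: vy [4B, align 4] → 92
@92: y [14B, align 2] → 106
+2 pad (align 4)
@108: score [4B, align 4] → 112
@112: vx [1B, align 1] → 113
+1 pad (align 2)
@114: state [2B, align 2] → 116
@116: id [4B, align 4] → 120
size 120, align 8
data bytes 117, size 120 → padding 3

3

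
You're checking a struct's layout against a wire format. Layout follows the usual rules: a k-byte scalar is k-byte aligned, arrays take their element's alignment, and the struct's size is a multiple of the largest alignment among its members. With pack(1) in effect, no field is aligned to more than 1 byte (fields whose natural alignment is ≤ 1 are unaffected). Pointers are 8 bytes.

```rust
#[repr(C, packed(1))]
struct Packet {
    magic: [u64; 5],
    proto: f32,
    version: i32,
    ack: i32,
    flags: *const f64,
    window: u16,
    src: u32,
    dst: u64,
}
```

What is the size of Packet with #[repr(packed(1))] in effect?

magic at 0 (size 40, align 1) → ends 40
proto at 40 (size 4, align 1) → ends 44
version at 44 (size 4, align 1) → ends 48
ack at 48 (size 4, align 1) → ends 52
flags at 52 (size 8, align 1) → ends 60
window at 60 (size 2, align 1) → ends 62
src at 62 (size 4, align 1) → ends 66
dst at 66 (size 8, align 1) → ends 74
total 74 bytes, alignment 1

74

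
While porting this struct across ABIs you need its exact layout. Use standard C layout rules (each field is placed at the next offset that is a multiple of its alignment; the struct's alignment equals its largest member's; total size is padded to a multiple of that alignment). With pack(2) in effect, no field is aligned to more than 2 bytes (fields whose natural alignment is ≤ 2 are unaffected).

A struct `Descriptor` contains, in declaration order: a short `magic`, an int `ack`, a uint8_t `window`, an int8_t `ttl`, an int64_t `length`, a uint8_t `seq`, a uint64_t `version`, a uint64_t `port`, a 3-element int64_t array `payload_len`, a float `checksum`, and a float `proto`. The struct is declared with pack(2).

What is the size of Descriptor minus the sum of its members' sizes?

@0: magic [2B, align 2] → 2
@2: ack [4B, align 2] → 6
@6: window [1B, align 1] → 7
@7: ttl [1B, align 1] → 8
@8: length [8B, align 2] → 16
@16: seq [1B, align 1] → 17
+1 pad (align 2)
@18: version [8B, align 2] → 26
@26: port [8B, align 2] → 34
@34: payload_len [24B, align 2] → 58
@58: checksum [4B, align 2] → 62
@62: proto [4B, align 2] → 66
size 66, align 2
data bytes 65, size 66 → padding 1

1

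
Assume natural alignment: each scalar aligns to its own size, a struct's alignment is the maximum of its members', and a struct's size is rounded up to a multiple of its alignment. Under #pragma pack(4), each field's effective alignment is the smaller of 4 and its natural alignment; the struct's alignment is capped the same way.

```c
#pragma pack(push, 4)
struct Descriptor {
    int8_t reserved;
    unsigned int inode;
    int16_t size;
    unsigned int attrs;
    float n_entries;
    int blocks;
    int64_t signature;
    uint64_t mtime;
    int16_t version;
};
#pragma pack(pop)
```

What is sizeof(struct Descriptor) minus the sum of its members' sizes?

@0: reserved [1B, align 1] → 1
+3 pad (align 4)
@4: inode [4B, align 4] → 8
@8: size [2B, align 2] → 10
+2 pad (align 4)
@12: attrs [4B, align 4] → 16
@16: n_entries [4B, align 4] → 20
@20: blocks [4B, align 4] → 24
@24: signature [8B, align 4] → 32
@32: mtime [8B, align 4] → 40
@40: version [2B, align 2] → 42
+2 tail pad (align 4)
size 44, align 4
data bytes 37, size 44 → padding 7

7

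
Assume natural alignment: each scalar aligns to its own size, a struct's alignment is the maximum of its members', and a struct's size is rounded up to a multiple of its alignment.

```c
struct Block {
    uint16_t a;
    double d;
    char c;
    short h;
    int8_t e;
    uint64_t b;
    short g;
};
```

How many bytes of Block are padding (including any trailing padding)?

16

@0: a [2B, align 2] → 2
+6 pad (align 8)
@8: d [8B, align 8] → 16
@16: c [1B, align 1] → 17
+1 pad (align 2)
@18: h [2B, align 2] → 20
@20: e [1B, align 1] → 21
+3 pad (align 8)
@24: b [8B, align 8] → 32
@32: g [2B, align 2] → 34
+6 tail pad (align 8)
size 40, align 8
data bytes 24, size 40 → padding 16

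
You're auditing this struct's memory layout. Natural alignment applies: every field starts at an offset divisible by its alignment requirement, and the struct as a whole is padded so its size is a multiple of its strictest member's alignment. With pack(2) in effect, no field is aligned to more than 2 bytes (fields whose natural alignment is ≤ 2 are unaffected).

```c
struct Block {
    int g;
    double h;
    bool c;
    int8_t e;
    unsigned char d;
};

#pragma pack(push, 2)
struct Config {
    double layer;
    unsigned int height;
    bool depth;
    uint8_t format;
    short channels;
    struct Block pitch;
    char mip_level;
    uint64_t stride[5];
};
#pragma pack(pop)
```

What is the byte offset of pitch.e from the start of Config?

Block: @0: g [4B, align 4] → 4; +4 pad (align 8); @8: h [8B, align 8] → 16; @16: c [1B, align 1] → 17; @17: e [1B, align 1] → 18; @18: d [1B, align 1] → 19; +5 tail pad (align 8); size 24, align 8
@0: layer [8B, align 2] → 8
@8: height [4B, align 2] → 12
@12: depth [1B, align 1] → 13
@13: format [1B, align 1] → 14
@14: channels [2B, align 2] → 16
@16: pitch [24B, align 2] → 40
within Block: e at 17
16 + 17 = 33

33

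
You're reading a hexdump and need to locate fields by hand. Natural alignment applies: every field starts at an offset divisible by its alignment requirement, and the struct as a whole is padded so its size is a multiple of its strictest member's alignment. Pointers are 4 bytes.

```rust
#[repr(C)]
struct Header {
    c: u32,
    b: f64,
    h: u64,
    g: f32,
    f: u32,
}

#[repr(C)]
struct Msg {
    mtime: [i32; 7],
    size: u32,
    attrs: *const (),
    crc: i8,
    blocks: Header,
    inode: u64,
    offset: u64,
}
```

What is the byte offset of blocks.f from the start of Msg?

68

Header: c at 0 (size 4, align 4) → ends 4; pad 4 to align 8 for b; b at 8 (size 8, align 8) → ends 16; h at 16 (size 8, align 8) → ends 24; g at 24 (size 4, align 4) → ends 28; f at 28 (size 4, align 4) → ends 32; total 32 bytes, alignment 8
mtime at 0 (size 28, align 4) → ends 28
size at 28 (size 4, align 4) → ends 32
attrs at 32 (size 4, align 4) → ends 36
crc at 36 (size 1, align 1) → ends 37
pad 3 to align 8 for blocks
blocks at 40 (size 32, align 8) → ends 72
within Header: f at 28
40 + 28 = 68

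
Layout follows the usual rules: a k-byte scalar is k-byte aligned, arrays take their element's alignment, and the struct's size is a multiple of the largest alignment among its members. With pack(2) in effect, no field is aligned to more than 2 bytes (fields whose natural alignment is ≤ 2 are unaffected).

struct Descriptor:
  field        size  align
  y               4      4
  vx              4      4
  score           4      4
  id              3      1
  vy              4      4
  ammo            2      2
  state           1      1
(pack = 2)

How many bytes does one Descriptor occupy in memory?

0..4  y  (4B, 2-aligned)
4..8  vx  (4B, 2-aligned)
8..12  score  (4B, 2-aligned)
12..15  id  (3B, 1-aligned)
15..16  -- padding (1B)
16..20  vy  (4B, 2-aligned)
20..22  ammo  (2B, 2-aligned)
22..23  state  (1B, 1-aligned)
23..24  -- tail padding (1B)
sizeof = 24, alignof = 2

24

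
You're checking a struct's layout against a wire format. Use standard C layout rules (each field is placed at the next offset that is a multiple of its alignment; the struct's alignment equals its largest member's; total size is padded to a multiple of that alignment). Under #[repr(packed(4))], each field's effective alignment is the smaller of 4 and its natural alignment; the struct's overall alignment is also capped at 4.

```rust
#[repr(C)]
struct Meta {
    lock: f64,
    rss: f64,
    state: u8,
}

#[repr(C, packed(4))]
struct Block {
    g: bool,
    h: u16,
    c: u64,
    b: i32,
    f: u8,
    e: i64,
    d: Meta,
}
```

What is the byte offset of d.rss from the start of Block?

36

Meta: lock at 0 (size 8, align 8) → ends 8; rss at 8 (size 8, align 8) → ends 16; state at 16 (size 1, align 1) → ends 17; tail pad 7 to reach multiple of 8; total 24 bytes, alignment 8
g at 0 (size 1, align 1) → ends 1
pad 1 to align 2 for h
h at 2 (size 2, align 2) → ends 4
c at 4 (size 8, align 4) → ends 12
b at 12 (size 4, align 4) → ends 16
f at 16 (size 1, align 1) → ends 17
pad 3 to align 4 for e
e at 20 (size 8, align 4) → ends 28
d at 28 (size 24, align 4) → ends 52
within Meta: rss at 8
28 + 8 = 36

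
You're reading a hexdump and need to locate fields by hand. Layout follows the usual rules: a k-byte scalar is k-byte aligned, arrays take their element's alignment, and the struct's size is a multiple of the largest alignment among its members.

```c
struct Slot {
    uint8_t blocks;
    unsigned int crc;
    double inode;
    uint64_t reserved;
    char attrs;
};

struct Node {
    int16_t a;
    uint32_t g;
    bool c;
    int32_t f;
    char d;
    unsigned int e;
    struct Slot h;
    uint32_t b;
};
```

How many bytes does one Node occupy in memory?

Slot: @0: blocks [1B, align 1] → 1; +3 pad (align 4); @4: crc [4B, align 4] → 8; @8: inode [8B, align 8] → 16; @16: reserved [8B, align 8] → 24; @24: attrs [1B, align 1] → 25; +7 tail pad (align 8); size 32, align 8
@0: a [2B, align 2] → 2
+2 pad (align 4)
@4: g [4B, align 4] → 8
@8: c [1B, align 1] → 9
+3 pad (align 4)
@12: f [4B, align 4] → 16
@16: d [1B, align 1] → 17
+3 pad (align 4)
@20: e [4B, align 4] → 24
@24: h [32B, align 8] → 56
@56: b [4B, align 4] → 60
+4 tail pad (align 8)
size 64, align 8

64 bytes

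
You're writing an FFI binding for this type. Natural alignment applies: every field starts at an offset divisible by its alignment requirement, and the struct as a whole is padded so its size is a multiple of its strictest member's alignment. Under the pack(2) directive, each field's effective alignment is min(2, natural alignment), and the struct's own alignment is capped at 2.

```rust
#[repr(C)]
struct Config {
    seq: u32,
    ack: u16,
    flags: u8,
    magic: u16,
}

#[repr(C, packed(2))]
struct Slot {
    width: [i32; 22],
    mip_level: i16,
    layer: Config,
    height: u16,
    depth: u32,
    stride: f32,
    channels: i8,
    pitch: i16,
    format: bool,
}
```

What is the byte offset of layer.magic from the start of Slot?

Config: seq at 0 (size 4, align 4) → ends 4; ack at 4 (size 2, align 2) → ends 6; flags at 6 (size 1, align 1) → ends 7; pad 1 to align 2 for magic; magic at 8 (size 2, align 2) → ends 10; tail pad 2 to reach multiple of 4; total 12 bytes, alignment 4
width at 0 (size 88, align 2) → ends 88
mip_level at 88 (size 2, align 2) → ends 90
layer at 90 (size 12, align 2) → ends 102
within Config: magic at 8
90 + 8 = 98

98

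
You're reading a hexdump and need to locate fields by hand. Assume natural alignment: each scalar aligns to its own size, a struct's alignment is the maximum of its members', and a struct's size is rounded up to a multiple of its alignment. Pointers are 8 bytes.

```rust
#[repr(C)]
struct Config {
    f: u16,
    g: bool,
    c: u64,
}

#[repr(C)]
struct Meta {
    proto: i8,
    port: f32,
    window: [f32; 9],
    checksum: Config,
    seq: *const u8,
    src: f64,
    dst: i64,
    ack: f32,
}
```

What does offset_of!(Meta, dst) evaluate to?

Config: f at 0 (size 2, align 2) → ends 2; g at 2 (size 1, align 1) → ends 3; pad 5 to align 8 for c; c at 8 (size 8, align 8) → ends 16; total 16 bytes, alignment 8
proto at 0 (size 1, align 1) → ends 1
pad 3 to align 4 for port
port at 4 (size 4, align 4) → ends 8
window at 8 (size 36, align 4) → ends 44
pad 4 to align 8 for checksum
checksum at 48 (size 16, align 8) → ends 64
seq at 64 (size 8, align 8) → ends 72
src at 72 (size 8, align 8) → ends 80
dst at 80 (size 8, align 8) → ends 88

80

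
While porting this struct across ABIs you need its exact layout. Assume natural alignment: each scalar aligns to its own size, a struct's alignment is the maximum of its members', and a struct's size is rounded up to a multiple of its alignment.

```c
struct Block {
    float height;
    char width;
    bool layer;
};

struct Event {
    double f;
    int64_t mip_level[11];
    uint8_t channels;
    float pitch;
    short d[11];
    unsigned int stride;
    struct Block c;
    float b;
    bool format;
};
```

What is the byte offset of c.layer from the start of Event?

137

Block: @0: height [4B, align 4] → 4; @4: width [1B, align 1] → 5; @5: layer [1B, align 1] → 6; +2 tail pad (align 4); size 8, align 4
@0: f [8B, align 8] → 8
@8: mip_level [88B, align 8] → 96
@96: channels [1B, align 1] → 97
+3 pad (align 4)
@100: pitch [4B, align 4] → 104
@104: d [22B, align 2] → 126
+2 pad (align 4)
@128: stride [4B, align 4] → 132
@132: c [8B, align 4] → 140
within Block: layer at 5
132 + 5 = 137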